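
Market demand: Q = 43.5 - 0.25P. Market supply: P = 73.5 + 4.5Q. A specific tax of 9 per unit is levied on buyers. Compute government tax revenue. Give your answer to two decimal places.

96.88

Rewriting demand in inverse form: P = 174 - 4Q.
Without the tax, 174 - 4Q = 73.5 + 4.5Q so Q* = 11.8235 and P* = 126.7059.
A tax on buyers shifts demand down by 9: (174 - 9) - 4Q = 73.5 + 4.5Q, so Q_t = 10.7647. Buyers pay P_b = 130.9412; sellers receive P_s = P_b - 9 = 121.9412.
Tax revenue = t x Q_t = 9 x 10.7647 = 96.8824.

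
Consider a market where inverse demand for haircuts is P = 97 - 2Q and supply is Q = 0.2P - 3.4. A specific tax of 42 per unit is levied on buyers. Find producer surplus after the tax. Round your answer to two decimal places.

73.67

Rewriting supply in inverse form: P = 17 + 5Q.
Without the tax, 97 - 2Q = 17 + 5Q so Q* = 11.4286 and P* = 74.1429.
A tax on buyers shifts demand down by 42: (97 - 42) - 2Q = 17 + 5Q, so Q_t = 5.4286. Buyers pay P_b = 86.1429; sellers receive P_s = P_b - 42 = 44.1429.
PS = (1/2)(Q_t)(P_s - 17) = (1/2)(5.4286)(27.1429) = 73.6735.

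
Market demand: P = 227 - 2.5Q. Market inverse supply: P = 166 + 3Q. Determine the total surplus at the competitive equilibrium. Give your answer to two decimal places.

Setting demand equal to supply, 61 = 5.5Q, so Q* = 11.0909 and P* = 199.2727.
Total surplus is the full triangle between the curves from 0 to Q*: (1/2)(11.0909)(227 - 166) = 338.2727.

338.27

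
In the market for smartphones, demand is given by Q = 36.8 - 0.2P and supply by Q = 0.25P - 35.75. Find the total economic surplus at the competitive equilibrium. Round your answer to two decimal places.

Rewriting demand in inverse form: P = 184 - 5Q.
Rewriting supply in inverse form: P = 143 + 4Q.
Setting demand equal to supply, 41 = 9Q, so Q* = 4.5556 and P* = 161.2222.
Total surplus is the full triangle between the curves from 0 to Q*: (1/2)(4.5556)(184 - 143) = 93.3889.

93.39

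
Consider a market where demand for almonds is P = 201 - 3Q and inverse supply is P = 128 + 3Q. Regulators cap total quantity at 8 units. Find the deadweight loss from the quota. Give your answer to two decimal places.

Unrestricted equilibrium: Q* = (201 - 128)/(3 + 3) = 12.1667.
At Q = 8 the demand price is 201 - 3(8) = 177 and the supply price is 128 + 3(8) = 152.
Deadweight loss is the triangle between the curves from 8 to 12.1667: (1/2)(177 - 152)(12.1667 - 8) = 52.0833.

52.08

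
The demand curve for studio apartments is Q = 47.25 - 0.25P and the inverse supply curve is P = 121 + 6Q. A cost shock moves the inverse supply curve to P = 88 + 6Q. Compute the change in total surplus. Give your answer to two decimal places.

Rewriting demand in inverse form: P = 189 - 4Q.
Initial equilibrium: Q_0 = 6.8, P_0 = 161.8; CS_0 = (1/2)(6.8)(27.2) = 92.48, PS_0 = (1/2)(6.8)(40.8) = 138.72.
New equilibrium: 189 - 4Q = 88 + 6Q gives Q_1 = 10.1, P_1 = 148.6; CS_1 = 204.02, PS_1 = 306.03.
Change in total surplus = (204.02 + 306.03) - (92.48 + 138.72) = 278.85.

278.85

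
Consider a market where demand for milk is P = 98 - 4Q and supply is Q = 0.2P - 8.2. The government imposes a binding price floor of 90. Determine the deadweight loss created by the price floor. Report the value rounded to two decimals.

84.50

Rewriting supply in inverse form: P = 41 + 5Q.
Without the control, 98 - 4Q = 41 + 5Q so Q* = 6.3333 and P* = 72.6667.
At the floor price 90, quantity demanded is (98 - 90)/4 = 2; demand is the short side, so Q = 2 trades at P = 90.
The lost-trades triangle has base Q* - 2 = 4.3333 and height equal to the gap between the curves at Q = 2, which is 90 - 51 = 39. DWL = (1/2)(4.3333)(39) = 84.5.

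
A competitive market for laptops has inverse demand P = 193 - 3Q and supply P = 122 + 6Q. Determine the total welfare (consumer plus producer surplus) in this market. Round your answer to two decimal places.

280.06

Setting demand equal to supply, 71 = 9Q, so Q* = 7.8889 and P* = 169.3333.
Total surplus is the full triangle between the curves from 0 to Q*: (1/2)(7.8889)(193 - 122) = 280.0556.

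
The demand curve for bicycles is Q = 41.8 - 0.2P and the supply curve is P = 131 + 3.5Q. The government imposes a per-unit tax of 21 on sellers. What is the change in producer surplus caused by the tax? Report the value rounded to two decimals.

Rewriting demand in inverse form: P = 209 - 5Q.
Without the tax, 209 - 5Q = 131 + 3.5Q so Q* = 9.1765 and P* = 163.1176.
With the tax, sellers need 21 more per unit: 209 - 5Q = 131 + 3.5Q + 21, so Q_t = 6.7059. Buyers pay P_b = 175.4706; sellers receive P_s = P_b - 21 = 154.4706.
PS falls from (1/2)(9.1765)(32.1176) = 147.3633 to (1/2)(6.7059)(23.4706) = 78.6955, a change of -68.6678.

-68.67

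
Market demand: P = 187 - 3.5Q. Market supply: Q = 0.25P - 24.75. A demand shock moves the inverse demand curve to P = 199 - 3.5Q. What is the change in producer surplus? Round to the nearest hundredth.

80.21

Rewriting supply in inverse form: P = 99 + 4Q.
Initial equilibrium: Q_0 = 11.7333, P_0 = 145.9333; CS_0 = (1/2)(11.7333)(41.0667) = 240.9244, PS_0 = (1/2)(11.7333)(46.9333) = 275.3422.
New equilibrium: 199 - 3.5Q = 99 + 4Q gives Q_1 = 13.3333, P_1 = 152.3333; CS_1 = 311.1111, PS_1 = 355.5556.
Change in producer surplus = 355.5556 - 275.3422 = 80.2133.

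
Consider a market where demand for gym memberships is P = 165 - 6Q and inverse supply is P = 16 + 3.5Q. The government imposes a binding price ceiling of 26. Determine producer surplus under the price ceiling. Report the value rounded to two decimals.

Free-market equilibrium: 165 - 6Q = 16 + 3.5Q gives Q* = 15.6842, P* = 70.8947.
At the ceiling price 26, quantity supplied is (26 - 16)/3.5 = 2.8571; supply is the short side, so Q = 2.8571 trades at P = 26.
PS is the triangle above supply below 26: (1/2)(2.8571)(26 - 16) = 14.2857.

14.29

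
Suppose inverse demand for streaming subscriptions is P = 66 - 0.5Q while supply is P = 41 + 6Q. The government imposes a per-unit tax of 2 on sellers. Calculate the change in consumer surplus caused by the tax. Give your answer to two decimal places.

Without the tax, 66 - 0.5Q = 41 + 6Q so Q* = 3.8462 and P* = 64.0769.
A tax on sellers shifts supply up by 2: 66 - 0.5Q = 41 + 6Q + 2, so Q_t = 3.5385. Buyers pay P_b = 64.2308; sellers receive P_s = P_b - 2 = 62.2308.
CS falls from (1/2)(3.8462)(1.9231) = 3.6982 to (1/2)(3.5385)(1.7692) = 3.1302, a change of -0.568.

-0.57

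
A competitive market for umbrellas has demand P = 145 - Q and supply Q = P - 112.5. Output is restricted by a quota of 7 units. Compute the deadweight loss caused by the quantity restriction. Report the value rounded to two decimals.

Rewriting supply in inverse form: P = 112.5 + Q.
Without the quota, 145 - Q = 112.5 + Q gives Q* = 16.25.
At Q = 7 the demand price is 145 - (7) = 138 and the supply price is 112.5 + (7) = 119.5.
DWL = (1/2)(gap between curves at 7) x (Q* - 7) = (1/2)(18.5)(9.25) = 85.5625.

85.56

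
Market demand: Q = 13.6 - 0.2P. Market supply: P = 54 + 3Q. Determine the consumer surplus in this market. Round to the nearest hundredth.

7.66

Rewriting demand in inverse form: P = 68 - 5Q.
Setting demand equal to supply, 14 = 8Q, so Q* = 1.75 and P* = 59.25.
The demand choke price is 68, so CS = (1/2)(Q*)(68 - P*) = (1/2)(1.75)(8.75) = 7.6562.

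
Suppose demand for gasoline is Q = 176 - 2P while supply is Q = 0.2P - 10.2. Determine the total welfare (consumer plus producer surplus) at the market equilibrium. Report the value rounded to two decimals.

124.45

Rewriting demand in inverse form: P = 88 - 0.5Q.
Rewriting supply in inverse form: P = 51 + 5Q.
Setting demand equal to supply, 37 = 5.5Q, so Q* = 6.7273 and P* = 84.6364.
CS = (1/2)(6.7273)(3.3636) = 11.314 and PS = (1/2)(6.7273)(33.6364) = 113.1405, so total surplus = 124.4545.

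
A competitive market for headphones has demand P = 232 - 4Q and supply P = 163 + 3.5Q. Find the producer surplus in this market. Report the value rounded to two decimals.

Equilibrium: 232 - 4Q = 163 + 3.5Q, so Q* = 9.2 and P* = 195.2.
PS is the area between P* and the supply curve from 0 to Q*: (1/2)(9.2)(32.2) = 148.12.

148.12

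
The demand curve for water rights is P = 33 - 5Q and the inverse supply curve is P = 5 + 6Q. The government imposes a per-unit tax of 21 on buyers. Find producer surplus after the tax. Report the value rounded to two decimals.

1.21

Without the tax, 33 - 5Q = 5 + 6Q so Q* = 2.5455 and P* = 20.2727.
With the tax, buyers' net willingness to pay falls by 21: (33 - 21) - 5Q = 5 + 6Q, so Q_t = 0.6364. Buyers pay P_b = 29.8182; sellers receive P_s = P_b - 21 = 8.8182.
PS = (1/2)(Q_t)(P_s - 5) = (1/2)(0.6364)(3.8182) = 1.2149.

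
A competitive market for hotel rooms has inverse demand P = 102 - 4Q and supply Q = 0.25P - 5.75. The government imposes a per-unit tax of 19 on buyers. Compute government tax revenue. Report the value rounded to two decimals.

142.50

Rewriting supply in inverse form: P = 23 + 4Q.
Without the tax, 102 - 4Q = 23 + 4Q so Q* = 9.875 and P* = 62.5.
A tax on buyers shifts demand down by 19: (102 - 19) - 4Q = 23 + 4Q, so Q_t = 7.5. Buyers pay P_b = 72; sellers receive P_s = P_b - 19 = 53.
Tax revenue = t x Q_t = 19 x 7.5 = 142.5.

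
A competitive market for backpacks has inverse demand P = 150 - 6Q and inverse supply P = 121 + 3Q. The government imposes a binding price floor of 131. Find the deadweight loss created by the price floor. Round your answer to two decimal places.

Without the control, 150 - 6Q = 121 + 3Q so Q* = 3.2222 and P* = 130.6667.
At the floor price 131, quantity demanded is (150 - 131)/6 = 3.1667; demand is the short side, so Q = 3.1667 trades at P = 131.
The lost-trades triangle has base Q* - 3.1667 = 0.0556 and height equal to the gap between the curves at Q = 3.1667, which is 131 - 130.5 = 0.5. DWL = (1/2)(0.0556)(0.5) = 0.0139.

0.01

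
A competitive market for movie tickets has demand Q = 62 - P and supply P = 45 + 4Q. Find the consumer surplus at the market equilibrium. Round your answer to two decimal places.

5.78

Rewriting demand in inverse form: P = 62 - Q.
Equilibrium: 62 - Q = 45 + 4Q, so Q* = 3.4 and P* = 58.6.
Consumer surplus is the triangle under demand above P*: (1/2)(3.4)(62 - 58.6) = (1/2)(3.4)(3.4) = 5.78.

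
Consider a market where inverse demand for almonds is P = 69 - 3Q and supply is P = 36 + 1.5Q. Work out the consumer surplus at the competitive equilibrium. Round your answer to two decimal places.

Set 69 - 3Q = 36 + 1.5Q, which gives 33 = 4.5Q, so Q* = 7.3333 and P* = 69 - 3(7.3333) = 47.
The demand choke price is 69, so CS = (1/2)(Q*)(69 - P*) = (1/2)(7.3333)(22) = 80.6667.

80.67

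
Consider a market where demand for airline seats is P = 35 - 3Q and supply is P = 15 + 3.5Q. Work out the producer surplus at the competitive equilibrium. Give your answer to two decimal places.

Set 35 - 3Q = 15 + 3.5Q, which gives 20 = 6.5Q, so Q* = 3.0769 and P* = 35 - 3(3.0769) = 25.7692.
PS is the area between P* and the supply curve from 0 to Q*: (1/2)(3.0769)(10.7692) = 16.568.

16.57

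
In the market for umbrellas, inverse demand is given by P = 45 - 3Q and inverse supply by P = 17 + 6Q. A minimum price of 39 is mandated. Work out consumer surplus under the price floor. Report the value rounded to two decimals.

Without the control, 45 - 3Q = 17 + 6Q so Q* = 3.1111 and P* = 35.6667.
At the floor price 39, quantity demanded is (45 - 39)/3 = 2; demand is the short side, so Q = 2 trades at P = 39.
CS is the triangle under demand above 39: (1/2)(2)(45 - 39) = 6.

6.00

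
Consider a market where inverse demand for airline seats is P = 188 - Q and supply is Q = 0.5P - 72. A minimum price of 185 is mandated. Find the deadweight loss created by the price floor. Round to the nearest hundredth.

Rewriting supply in inverse form: P = 144 + 2Q.
Without the control, 188 - Q = 144 + 2Q so Q* = 14.6667 and P* = 173.3333.
At P = 185, buyers demand (188 - 185)/1 = 3 while sellers would supply more, so the quantity traded is 3 at price 185.
At Q = 3 the demand price is 185 and the supply price is 150. Deadweight loss is the triangle between the curves from 3 to 14.6667: (1/2)(185 - 150)(14.6667 - 3) = 204.1667.

204.17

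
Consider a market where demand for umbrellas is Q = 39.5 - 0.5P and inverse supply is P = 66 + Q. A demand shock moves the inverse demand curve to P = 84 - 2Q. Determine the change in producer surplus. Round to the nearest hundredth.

8.61

Rewriting demand in inverse form: P = 79 - 2Q.
Initial equilibrium: Q_0 = 4.3333, P_0 = 70.3333; CS_0 = (1/2)(4.3333)(8.6667) = 18.7778, PS_0 = (1/2)(4.3333)(4.3333) = 9.3889.
New equilibrium: 84 - 2Q = 66 + Q gives Q_1 = 6, P_1 = 72; CS_1 = 36, PS_1 = 18.
Change in producer surplus = 18 - 9.3889 = 8.6111.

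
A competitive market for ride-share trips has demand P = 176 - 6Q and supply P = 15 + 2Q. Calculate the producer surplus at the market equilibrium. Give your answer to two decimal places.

Setting demand equal to supply, 161 = 8Q, so Q* = 20.125 and P* = 55.25.
Producer surplus is the triangle above supply below P*: (1/2)(20.125)(55.25 - 15) = (1/2)(20.125)(40.25) = 405.0156.

405.02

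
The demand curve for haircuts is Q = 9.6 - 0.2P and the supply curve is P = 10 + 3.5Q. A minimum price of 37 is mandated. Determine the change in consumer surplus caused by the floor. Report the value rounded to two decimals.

Rewriting demand in inverse form: P = 48 - 5Q.
Without the control, 48 - 5Q = 10 + 3.5Q so Q* = 4.4706 and P* = 25.6471.
At P = 37, buyers demand (48 - 37)/5 = 2.2 while sellers would supply more, so the quantity traded is 2.2 at price 37.
CS goes from (1/2)(4.4706)(22.3529) = 49.9654 to 12.1 (computed as (48 - 37)(2.2) - (1/2)(5)(2.2)^2), a change of -37.8654.

-37.87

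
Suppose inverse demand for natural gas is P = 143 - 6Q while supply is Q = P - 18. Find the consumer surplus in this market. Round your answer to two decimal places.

956.63

Rewriting supply in inverse form: P = 18 + Q.
Equilibrium: 143 - 6Q = 18 + Q, so Q* = 17.8571 and P* = 35.8571.
CS is the area between the demand curve and P* from 0 to Q*: (1/2)(17.8571)(107.1429) = 956.6327.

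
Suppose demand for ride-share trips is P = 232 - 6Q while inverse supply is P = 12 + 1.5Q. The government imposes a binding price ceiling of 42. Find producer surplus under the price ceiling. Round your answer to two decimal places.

300.00

Without the control, 232 - 6Q = 12 + 1.5Q so Q* = 29.3333 and P* = 56.
At P = 42, sellers supply (42 - 12)/1.5 = 20 while buyers want more, so the quantity traded is 20 at price 42.
PS is the triangle above supply below 42: (1/2)(20)(42 - 12) = 300.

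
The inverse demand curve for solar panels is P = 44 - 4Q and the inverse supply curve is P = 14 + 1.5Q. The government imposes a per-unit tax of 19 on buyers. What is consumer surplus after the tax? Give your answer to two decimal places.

8.00

Pre-tax equilibrium: 44 - 4Q = 14 + 1.5Q gives Q* = 5.4545, P* = 22.1818.
With the tax, buyers' net willingness to pay falls by 19: (44 - 19) - 4Q = 14 + 1.5Q, so Q_t = 2. Buyers pay P_b = 36; sellers receive P_s = P_b - 19 = 17.
Consumer surplus is the triangle under demand above P_b: (1/2)(2)(44 - 36) = 8.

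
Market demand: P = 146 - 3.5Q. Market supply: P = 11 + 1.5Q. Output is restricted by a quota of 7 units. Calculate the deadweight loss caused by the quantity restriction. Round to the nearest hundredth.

1000.00

Without the quota, 146 - 3.5Q = 11 + 1.5Q gives Q* = 27.
At Q = 7 the demand price is 146 - 3.5(7) = 121.5 and the supply price is 11 + 1.5(7) = 21.5.
Deadweight loss is the triangle between the curves from 7 to 27: (1/2)(121.5 - 21.5)(27 - 7) = 1000.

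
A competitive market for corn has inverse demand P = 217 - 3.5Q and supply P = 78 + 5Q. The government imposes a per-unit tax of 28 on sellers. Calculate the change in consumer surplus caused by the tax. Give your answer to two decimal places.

Without the tax, 217 - 3.5Q = 78 + 5Q so Q* = 16.3529 and P* = 159.7647.
A tax on sellers shifts supply up by 28: 217 - 3.5Q = 78 + 5Q + 28, so Q_t = 13.0588. Buyers pay P_b = 171.2941; sellers receive P_s = P_b - 28 = 143.2941.
CS falls from (1/2)(16.3529)(57.2353) = 467.9827 to (1/2)(13.0588)(45.7059) = 298.4325, a change of -169.5502.

-169.55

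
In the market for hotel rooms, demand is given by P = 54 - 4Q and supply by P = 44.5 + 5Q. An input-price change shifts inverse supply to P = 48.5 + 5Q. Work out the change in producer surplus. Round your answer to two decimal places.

-1.85

Initial equilibrium: Q_0 = 1.0556, P_0 = 49.7778; CS_0 = (1/2)(1.0556)(4.2222) = 2.2284, PS_0 = (1/2)(1.0556)(5.2778) = 2.7855.
New equilibrium: 54 - 4Q = 48.5 + 5Q gives Q_1 = 0.6111, P_1 = 51.5556; CS_1 = 0.7469, PS_1 = 0.9336.
Change in producer surplus = 0.9336 - 2.7855 = -1.8519.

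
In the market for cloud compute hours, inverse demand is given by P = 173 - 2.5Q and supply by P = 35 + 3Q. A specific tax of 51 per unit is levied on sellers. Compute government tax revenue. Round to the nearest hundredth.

Without the tax, 173 - 2.5Q = 35 + 3Q so Q* = 25.0909 and P* = 110.2727.
A tax on sellers shifts supply up by 51: 173 - 2.5Q = 35 + 3Q + 51, so Q_t = 15.8182. Buyers pay P_b = 133.4545; sellers receive P_s = P_b - 51 = 82.4545.
Revenue is the tax times quantity traded: 51 x 15.8182 = 806.7273.

806.73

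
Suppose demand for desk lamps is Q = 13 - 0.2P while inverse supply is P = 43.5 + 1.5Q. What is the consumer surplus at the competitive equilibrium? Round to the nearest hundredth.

Rewriting demand in inverse form: P = 65 - 5Q.
Set 65 - 5Q = 43.5 + 1.5Q, which gives 21.5 = 6.5Q, so Q* = 3.3077 and P* = 65 - 5(3.3077) = 48.4615.
Consumer surplus is the triangle under demand above P*: (1/2)(3.3077)(65 - 48.4615) = (1/2)(3.3077)(16.5385) = 27.3521.

27.35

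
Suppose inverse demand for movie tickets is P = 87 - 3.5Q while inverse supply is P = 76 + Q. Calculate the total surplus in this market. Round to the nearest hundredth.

13.44

Set 87 - 3.5Q = 76 + Q, which gives 11 = 4.5Q, so Q* = 2.4444 and P* = 87 - 3.5(2.4444) = 78.4444.
Total surplus is the full triangle between the curves from 0 to Q*: (1/2)(2.4444)(87 - 76) = 13.4444.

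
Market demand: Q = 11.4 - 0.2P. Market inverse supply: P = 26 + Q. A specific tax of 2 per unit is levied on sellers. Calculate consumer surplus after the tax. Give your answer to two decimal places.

58.40

Rewriting demand in inverse form: P = 57 - 5Q.
Without the tax, 57 - 5Q = 26 + Q so Q* = 5.1667 and P* = 31.1667.
A tax on sellers shifts supply up by 2: 57 - 5Q = 26 + Q + 2, so Q_t = 4.8333. Buyers pay P_b = 32.8333; sellers receive P_s = P_b - 2 = 30.8333.
Consumer surplus is the triangle under demand above P_b: (1/2)(4.8333)(57 - 32.8333) = 58.4028.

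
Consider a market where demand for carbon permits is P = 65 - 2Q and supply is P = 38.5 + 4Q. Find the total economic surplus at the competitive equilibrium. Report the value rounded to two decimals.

Set 65 - 2Q = 38.5 + 4Q, which gives 26.5 = 6Q, so Q* = 4.4167 and P* = 65 - 2(4.4167) = 56.1667.
Total surplus is the full triangle between the curves from 0 to Q*: (1/2)(4.4167)(65 - 38.5) = 58.5208.

58.52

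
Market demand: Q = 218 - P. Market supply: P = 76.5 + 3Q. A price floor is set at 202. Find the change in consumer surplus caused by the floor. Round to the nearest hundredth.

Rewriting demand in inverse form: P = 218 - Q.
Without the control, 218 - Q = 76.5 + 3Q so Q* = 35.375 and P* = 182.625.
At P = 202, buyers demand (218 - 202)/1 = 16 while sellers would supply more, so the quantity traded is 16 at price 202.
CS goes from (1/2)(35.375)(35.375) = 625.6953 to 128 (computed as (218 - 202)(16) - (1/2)(1)(16)^2), a change of -497.6953.

-497.70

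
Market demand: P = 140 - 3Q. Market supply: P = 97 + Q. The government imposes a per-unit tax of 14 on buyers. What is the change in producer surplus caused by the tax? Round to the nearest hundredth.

Pre-tax equilibrium: 140 - 3Q = 97 + Q gives Q* = 10.75, P* = 107.75.
With the tax, buyers' net willingness to pay falls by 14: (140 - 14) - 3Q = 97 + Q, so Q_t = 7.25. Buyers pay P_b = 118.25; sellers receive P_s = P_b - 14 = 104.25.
Producers lose the trapezoid between P_s and P* out to Q_t plus the triangle from Q_t to Q*: change in PS = 26.2812 - 57.7812 = -31.5.

-31.50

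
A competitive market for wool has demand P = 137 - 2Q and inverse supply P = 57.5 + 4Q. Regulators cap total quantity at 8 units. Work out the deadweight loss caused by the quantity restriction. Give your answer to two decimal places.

82.69

Unrestricted equilibrium: Q* = (137 - 57.5)/(2 + 4) = 13.25.
At Q = 8 the demand price is 137 - 2(8) = 121 and the supply price is 57.5 + 4(8) = 89.5.
Deadweight loss is the triangle between the curves from 8 to 13.25: (1/2)(121 - 89.5)(13.25 - 8) = 82.6875.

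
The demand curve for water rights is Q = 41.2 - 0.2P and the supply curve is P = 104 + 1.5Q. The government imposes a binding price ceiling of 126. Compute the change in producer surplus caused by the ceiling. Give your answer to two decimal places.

-23.35

Rewriting demand in inverse form: P = 206 - 5Q.
Free-market equilibrium: 206 - 5Q = 104 + 1.5Q gives Q* = 15.6923, P* = 127.5385.
At P = 126, sellers supply (126 - 104)/1.5 = 14.6667 while buyers want more, so the quantity traded is 14.6667 at price 126.
PS goes from (1/2)(15.6923)(23.5385) = 184.6864 to 161.3333 (computed as (126 - 104)(14.6667) - (1/2)(1.5)(14.6667)^2), a change of -23.3531.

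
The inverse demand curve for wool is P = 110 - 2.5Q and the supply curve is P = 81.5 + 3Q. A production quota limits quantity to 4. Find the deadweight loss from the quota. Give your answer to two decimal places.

Unrestricted equilibrium: Q* = (110 - 81.5)/(2.5 + 3) = 5.1818.
At Q = 4 the demand price is 110 - 2.5(4) = 100 and the supply price is 81.5 + 3(4) = 93.5.
Deadweight loss is the triangle between the curves from 4 to 5.1818: (1/2)(100 - 93.5)(5.1818 - 4) = 3.8409.

3.84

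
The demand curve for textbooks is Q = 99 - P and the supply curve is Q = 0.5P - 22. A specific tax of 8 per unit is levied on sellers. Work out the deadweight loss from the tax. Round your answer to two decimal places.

Rewriting demand in inverse form: P = 99 - Q.
Rewriting supply in inverse form: P = 44 + 2Q.
Without the tax, 99 - Q = 44 + 2Q so Q* = 18.3333 and P* = 80.6667.
With the tax, sellers need 8 more per unit: 99 - Q = 44 + 2Q + 8, so Q_t = 15.6667. Buyers pay P_b = 83.3333; sellers receive P_s = P_b - 8 = 75.3333.
The welfare triangle lost has base Q* - Q_t = 2.6667 and height t = 8, so DWL = (1/2)(2.6667)(8) = 10.6667.

10.67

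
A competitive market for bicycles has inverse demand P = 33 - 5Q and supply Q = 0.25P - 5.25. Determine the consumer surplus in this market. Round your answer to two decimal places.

Rewriting supply in inverse form: P = 21 + 4Q.
Set 33 - 5Q = 21 + 4Q, which gives 12 = 9Q, so Q* = 1.3333 and P* = 33 - 5(1.3333) = 26.3333.
Consumer surplus is the triangle under demand above P*: (1/2)(1.3333)(33 - 26.3333) = (1/2)(1.3333)(6.6667) = 4.4444.

4.44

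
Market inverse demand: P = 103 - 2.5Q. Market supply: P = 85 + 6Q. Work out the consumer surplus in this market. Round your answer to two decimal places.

5.61

Setting demand equal to supply, 18 = 8.5Q, so Q* = 2.1176 and P* = 97.7059.
Consumer surplus is the triangle under demand above P*: (1/2)(2.1176)(103 - 97.7059) = (1/2)(2.1176)(5.2941) = 5.6055.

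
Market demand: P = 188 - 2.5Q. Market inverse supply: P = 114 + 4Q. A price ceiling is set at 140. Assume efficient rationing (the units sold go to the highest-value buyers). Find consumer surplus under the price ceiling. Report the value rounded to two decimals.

Without the control, 188 - 2.5Q = 114 + 4Q so Q* = 11.3846 and P* = 159.5385.
At the ceiling price 140, quantity supplied is (140 - 114)/4 = 6.5; supply is the short side, so Q = 6.5 trades at P = 140.
The demand price at Q = 6.5 is 171.75. CS is the trapezoid between demand and 140 over [0, 6.5]: (1/2)[(188 - 140) + (171.75 - 140)](6.5) = 259.1875.

259.19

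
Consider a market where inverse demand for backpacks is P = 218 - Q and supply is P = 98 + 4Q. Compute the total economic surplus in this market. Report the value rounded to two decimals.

Equilibrium: 218 - Q = 98 + 4Q, so Q* = 24 and P* = 194.
CS = (1/2)(24)(24) = 288 and PS = (1/2)(24)(96) = 1152, so total surplus = 1440.

1440.00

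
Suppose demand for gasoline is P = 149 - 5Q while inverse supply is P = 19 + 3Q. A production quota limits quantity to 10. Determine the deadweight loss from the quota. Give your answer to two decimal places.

Without the quota, 149 - 5Q = 19 + 3Q gives Q* = 16.25.
At Q = 10 the demand price is 149 - 5(10) = 99 and the supply price is 19 + 3(10) = 49.
Deadweight loss is the triangle between the curves from 10 to 16.25: (1/2)(99 - 49)(16.25 - 10) = 156.25.

156.25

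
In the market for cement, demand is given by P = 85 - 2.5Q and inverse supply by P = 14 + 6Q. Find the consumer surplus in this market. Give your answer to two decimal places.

87.21

Setting demand equal to supply, 71 = 8.5Q, so Q* = 8.3529 and P* = 64.1176.
CS is the area between the demand curve and P* from 0 to Q*: (1/2)(8.3529)(20.8824) = 87.2145.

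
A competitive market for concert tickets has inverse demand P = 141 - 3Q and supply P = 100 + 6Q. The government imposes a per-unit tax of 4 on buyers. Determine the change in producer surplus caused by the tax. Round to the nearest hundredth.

-11.56

Without the tax, 141 - 3Q = 100 + 6Q so Q* = 4.5556 and P* = 127.3333.
A tax on buyers shifts demand down by 4: (141 - 4) - 3Q = 100 + 6Q, so Q_t = 4.1111. Buyers pay P_b = 128.6667; sellers receive P_s = P_b - 4 = 124.6667.
Producers lose the trapezoid between P_s and P* out to Q_t plus the triangle from Q_t to Q*: change in PS = 50.7037 - 62.2593 = -11.5556.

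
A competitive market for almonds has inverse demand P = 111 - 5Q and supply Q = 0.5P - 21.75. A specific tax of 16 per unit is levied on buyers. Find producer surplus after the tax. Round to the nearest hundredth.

Rewriting supply in inverse form: P = 43.5 + 2Q.
Pre-tax equilibrium: 111 - 5Q = 43.5 + 2Q gives Q* = 9.6429, P* = 62.7857.
A tax on buyers shifts demand down by 16: (111 - 16) - 5Q = 43.5 + 2Q, so Q_t = 7.3571. Buyers pay P_b = 74.2143; sellers receive P_s = P_b - 16 = 58.2143.
PS = (1/2)(Q_t)(P_s - 43.5) = (1/2)(7.3571)(14.7143) = 54.1276.

54.13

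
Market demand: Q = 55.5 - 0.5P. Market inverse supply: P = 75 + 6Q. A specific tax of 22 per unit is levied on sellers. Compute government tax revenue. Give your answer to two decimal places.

Rewriting demand in inverse form: P = 111 - 2Q.
Pre-tax equilibrium: 111 - 2Q = 75 + 6Q gives Q* = 4.5, P* = 102.
A tax on sellers shifts supply up by 22: 111 - 2Q = 75 + 6Q + 22, so Q_t = 1.75. Buyers pay P_b = 107.5; sellers receive P_s = P_b - 22 = 85.5.
Tax revenue = t x Q_t = 22 x 1.75 = 38.5.

38.50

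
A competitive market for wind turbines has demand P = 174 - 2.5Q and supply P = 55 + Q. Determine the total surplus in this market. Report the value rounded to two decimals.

Equilibrium: 174 - 2.5Q = 55 + Q, so Q* = 34 and P* = 89.
CS = (1/2)(34)(85) = 1445 and PS = (1/2)(34)(34) = 578, so total surplus = 2023.

2023.00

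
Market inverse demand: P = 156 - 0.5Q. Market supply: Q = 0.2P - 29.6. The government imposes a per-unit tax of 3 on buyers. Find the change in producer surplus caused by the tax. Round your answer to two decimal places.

Rewriting supply in inverse form: P = 148 + 5Q.
Pre-tax equilibrium: 156 - 0.5Q = 148 + 5Q gives Q* = 1.4545, P* = 155.2727.
A tax on buyers shifts demand down by 3: (156 - 3) - 0.5Q = 148 + 5Q, so Q_t = 0.9091. Buyers pay P_b = 155.5455; sellers receive P_s = P_b - 3 = 152.5455.
PS falls from (1/2)(1.4545)(7.2727) = 5.2893 to (1/2)(0.9091)(4.5455) = 2.0661, a change of -3.2231.

-3.22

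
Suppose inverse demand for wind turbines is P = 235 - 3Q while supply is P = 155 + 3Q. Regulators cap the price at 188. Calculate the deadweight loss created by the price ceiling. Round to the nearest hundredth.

16.33

Free-market equilibrium: 235 - 3Q = 155 + 3Q gives Q* = 13.3333, P* = 195.
At the ceiling price 188, quantity supplied is (188 - 155)/3 = 11; supply is the short side, so Q = 11 trades at P = 188.
At Q = 11 the demand price is 202 and the supply price is 188. Deadweight loss is the triangle between the curves from 11 to 13.3333: (1/2)(202 - 188)(13.3333 - 11) = 16.3333.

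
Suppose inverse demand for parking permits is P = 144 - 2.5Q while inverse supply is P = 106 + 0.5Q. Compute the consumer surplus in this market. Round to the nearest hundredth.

200.56

Setting demand equal to supply, 38 = 3Q, so Q* = 12.6667 and P* = 112.3333.
Consumer surplus is the triangle under demand above P*: (1/2)(12.6667)(144 - 112.3333) = (1/2)(12.6667)(31.6667) = 200.5556.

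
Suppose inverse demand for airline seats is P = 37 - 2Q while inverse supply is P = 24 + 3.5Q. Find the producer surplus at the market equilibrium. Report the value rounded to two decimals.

9.78

Set 37 - 2Q = 24 + 3.5Q, which gives 13 = 5.5Q, so Q* = 2.3636 and P* = 37 - 2(2.3636) = 32.2727.
Producer surplus is the triangle above supply below P*: (1/2)(2.3636)(32.2727 - 24) = (1/2)(2.3636)(8.2727) = 9.7769.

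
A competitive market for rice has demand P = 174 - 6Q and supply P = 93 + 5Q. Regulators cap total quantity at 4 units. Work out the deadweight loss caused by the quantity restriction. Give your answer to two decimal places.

Unrestricted equilibrium: Q* = (174 - 93)/(6 + 5) = 7.3636.
At Q = 4 the demand price is 174 - 6(4) = 150 and the supply price is 93 + 5(4) = 113.
Deadweight loss is the triangle between the curves from 4 to 7.3636: (1/2)(150 - 113)(7.3636 - 4) = 62.2273.

62.23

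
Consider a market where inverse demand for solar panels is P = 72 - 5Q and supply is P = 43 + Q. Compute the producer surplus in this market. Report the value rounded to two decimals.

Set 72 - 5Q = 43 + Q, which gives 29 = 6Q, so Q* = 4.8333 and P* = 72 - 5(4.8333) = 47.8333.
The supply curve's price intercept is 43, so PS = (1/2)(Q*)(P* - 43) = (1/2)(4.8333)(4.8333) = 11.6806.

11.68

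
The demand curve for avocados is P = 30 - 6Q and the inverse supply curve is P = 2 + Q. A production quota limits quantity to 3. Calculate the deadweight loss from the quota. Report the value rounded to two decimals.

3.50

Unrestricted equilibrium: Q* = (30 - 2)/(6 + 1) = 4.
At Q = 3 the demand price is 30 - 6(3) = 12 and the supply price is 2 + (3) = 5.
DWL = (1/2)(gap between curves at 3) x (Q* - 3) = (1/2)(7)(1) = 3.5.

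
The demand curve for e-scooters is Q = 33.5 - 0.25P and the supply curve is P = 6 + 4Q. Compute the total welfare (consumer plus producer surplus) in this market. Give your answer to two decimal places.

1024.00

Rewriting demand in inverse form: P = 134 - 4Q.
Setting demand equal to supply, 128 = 8Q, so Q* = 16 and P* = 70.
Total surplus is the full triangle between the curves from 0 to Q*: (1/2)(16)(134 - 6) = 1024.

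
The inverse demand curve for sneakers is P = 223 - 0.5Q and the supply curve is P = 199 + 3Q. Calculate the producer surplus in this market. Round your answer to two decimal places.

70.53

Set 223 - 0.5Q = 199 + 3Q, which gives 24 = 3.5Q, so Q* = 6.8571 and P* = 223 - 0.5(6.8571) = 219.5714.
The supply curve's price intercept is 199, so PS = (1/2)(Q*)(P* - 199) = (1/2)(6.8571)(20.5714) = 70.5306.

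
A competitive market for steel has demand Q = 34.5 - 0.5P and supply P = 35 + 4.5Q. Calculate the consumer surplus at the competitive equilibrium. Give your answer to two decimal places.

27.36

Rewriting demand in inverse form: P = 69 - 2Q.
Setting demand equal to supply, 34 = 6.5Q, so Q* = 5.2308 and P* = 58.5385.
The demand choke price is 69, so CS = (1/2)(Q*)(69 - P*) = (1/2)(5.2308)(10.4615) = 27.3609.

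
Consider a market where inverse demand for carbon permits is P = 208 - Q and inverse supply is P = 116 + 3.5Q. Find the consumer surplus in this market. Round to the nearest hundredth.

208.99

Setting demand equal to supply, 92 = 4.5Q, so Q* = 20.4444 and P* = 187.5556.
The demand choke price is 208, so CS = (1/2)(Q*)(208 - P*) = (1/2)(20.4444)(20.4444) = 208.9877.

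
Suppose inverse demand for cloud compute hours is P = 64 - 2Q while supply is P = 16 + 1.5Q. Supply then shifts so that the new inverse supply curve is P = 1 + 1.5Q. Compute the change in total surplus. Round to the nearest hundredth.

Initial equilibrium: Q_0 = 13.7143, P_0 = 36.5714; CS_0 = (1/2)(13.7143)(27.4286) = 188.0816, PS_0 = (1/2)(13.7143)(20.5714) = 141.0612.
New equilibrium: 64 - 2Q = 1 + 1.5Q gives Q_1 = 18, P_1 = 28; CS_1 = 324, PS_1 = 243.
Change in total surplus = (324 + 243) - (188.0816 + 141.0612) = 237.8571.

237.86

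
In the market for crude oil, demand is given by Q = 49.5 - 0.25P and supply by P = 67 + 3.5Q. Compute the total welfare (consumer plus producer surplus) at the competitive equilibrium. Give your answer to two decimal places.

Rewriting demand in inverse form: P = 198 - 4Q.
Equilibrium: 198 - 4Q = 67 + 3.5Q, so Q* = 17.4667 and P* = 128.1333.
Total surplus is the full triangle between the curves from 0 to Q*: (1/2)(17.4667)(198 - 67) = 1144.0667.

1144.07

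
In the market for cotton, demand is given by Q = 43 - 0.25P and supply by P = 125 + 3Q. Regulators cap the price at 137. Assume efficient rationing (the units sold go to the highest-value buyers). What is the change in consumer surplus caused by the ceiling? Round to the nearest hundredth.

17.84

Rewriting demand in inverse form: P = 172 - 4Q.
Without the control, 172 - 4Q = 125 + 3Q so Q* = 6.7143 and P* = 145.1429.
At P = 137, sellers supply (137 - 125)/3 = 4 while buyers want more, so the quantity traded is 4 at price 137.
CS goes from (1/2)(6.7143)(26.8571) = 90.1633 to 108 (computed as (172 - 137)(4) - (1/2)(4)(4)^2), a change of 17.8367.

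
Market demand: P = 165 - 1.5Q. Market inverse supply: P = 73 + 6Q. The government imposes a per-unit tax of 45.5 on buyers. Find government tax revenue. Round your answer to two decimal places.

282.10

Pre-tax equilibrium: 165 - 1.5Q = 73 + 6Q gives Q* = 12.2667, P* = 146.6.
With the tax, buyers' net willingness to pay falls by 45.5: (165 - 45.5) - 1.5Q = 73 + 6Q, so Q_t = 6.2. Buyers pay P_b = 155.7; sellers receive P_s = P_b - 45.5 = 110.2.
Tax revenue = t x Q_t = 45.5 x 6.2 = 282.1.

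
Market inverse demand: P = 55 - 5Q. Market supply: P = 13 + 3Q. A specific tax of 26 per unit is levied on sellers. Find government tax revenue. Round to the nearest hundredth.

Pre-tax equilibrium: 55 - 5Q = 13 + 3Q gives Q* = 5.25, P* = 28.75.
A tax on sellers shifts supply up by 26: 55 - 5Q = 13 + 3Q + 26, so Q_t = 2. Buyers pay P_b = 45; sellers receive P_s = P_b - 26 = 19.
Tax revenue = t x Q_t = 26 x 2 = 52.

52.00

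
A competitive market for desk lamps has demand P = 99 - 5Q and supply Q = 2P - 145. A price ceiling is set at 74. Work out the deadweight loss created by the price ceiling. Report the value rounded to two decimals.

Rewriting supply in inverse form: P = 72.5 + 0.5Q.
Free-market equilibrium: 99 - 5Q = 72.5 + 0.5Q gives Q* = 4.8182, P* = 74.9091.
At the ceiling price 74, quantity supplied is (74 - 72.5)/0.5 = 3; supply is the short side, so Q = 3 trades at P = 74.
The lost-trades triangle has base Q* - 3 = 1.8182 and height equal to the gap between the curves at Q = 3, which is 84 - 74 = 10. DWL = (1/2)(1.8182)(10) = 9.0909.

9.09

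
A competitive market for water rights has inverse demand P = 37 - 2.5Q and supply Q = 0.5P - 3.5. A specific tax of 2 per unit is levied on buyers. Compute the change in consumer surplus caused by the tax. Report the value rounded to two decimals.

-7.16

Rewriting supply in inverse form: P = 7 + 2Q.
Pre-tax equilibrium: 37 - 2.5Q = 7 + 2Q gives Q* = 6.6667, P* = 20.3333.
A tax on buyers shifts demand down by 2: (37 - 2) - 2.5Q = 7 + 2Q, so Q_t = 6.2222. Buyers pay P_b = 21.4444; sellers receive P_s = P_b - 2 = 19.4444.
CS falls from (1/2)(6.6667)(16.6667) = 55.5556 to (1/2)(6.2222)(15.5556) = 48.3951, a change of -7.1605.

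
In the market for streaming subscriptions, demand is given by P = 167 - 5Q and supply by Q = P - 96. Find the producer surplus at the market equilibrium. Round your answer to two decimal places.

Rewriting supply in inverse form: P = 96 + Q.
Set 167 - 5Q = 96 + Q, which gives 71 = 6Q, so Q* = 11.8333 and P* = 167 - 5(11.8333) = 107.8333.
Producer surplus is the triangle above supply below P*: (1/2)(11.8333)(107.8333 - 96) = (1/2)(11.8333)(11.8333) = 70.0139.

70.01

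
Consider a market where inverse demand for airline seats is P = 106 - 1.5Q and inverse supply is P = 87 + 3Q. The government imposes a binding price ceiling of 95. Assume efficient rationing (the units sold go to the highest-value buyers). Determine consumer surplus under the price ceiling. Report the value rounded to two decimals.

Without the control, 106 - 1.5Q = 87 + 3Q so Q* = 4.2222 and P* = 99.6667.
At P = 95, sellers supply (95 - 87)/3 = 2.6667 while buyers want more, so the quantity traded is 2.6667 at price 95.
The demand price at Q = 2.6667 is 102. CS is the trapezoid between demand and 95 over [0, 2.6667]: (1/2)[(106 - 95) + (102 - 95)](2.6667) = 24.

24.00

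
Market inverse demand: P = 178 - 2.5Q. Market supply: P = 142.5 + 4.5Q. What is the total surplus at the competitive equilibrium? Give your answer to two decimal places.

90.02

Set 178 - 2.5Q = 142.5 + 4.5Q, which gives 35.5 = 7Q, so Q* = 5.0714 and P* = 178 - 2.5(5.0714) = 165.3214.
Total surplus is the full triangle between the curves from 0 to Q*: (1/2)(5.0714)(178 - 142.5) = 90.0179.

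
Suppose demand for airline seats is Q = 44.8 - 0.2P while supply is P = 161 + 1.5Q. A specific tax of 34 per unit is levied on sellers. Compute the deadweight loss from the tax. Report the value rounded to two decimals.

88.92

Rewriting demand in inverse form: P = 224 - 5Q.
Without the tax, 224 - 5Q = 161 + 1.5Q so Q* = 9.6923 and P* = 175.5385.
A tax on sellers shifts supply up by 34: 224 - 5Q = 161 + 1.5Q + 34, so Q_t = 4.4615. Buyers pay P_b = 201.6923; sellers receive P_s = P_b - 34 = 167.6923.
Deadweight loss is the triangle between the curves from Q_t to Q*: (1/2)(9.6923 - 4.4615)(34) = 88.9231.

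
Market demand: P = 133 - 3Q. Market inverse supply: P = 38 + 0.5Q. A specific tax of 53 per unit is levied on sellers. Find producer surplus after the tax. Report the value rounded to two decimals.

36.00

Without the tax, 133 - 3Q = 38 + 0.5Q so Q* = 27.1429 and P* = 51.5714.
With the tax, sellers need 53 more per unit: 133 - 3Q = 38 + 0.5Q + 53, so Q_t = 12. Buyers pay P_b = 97; sellers receive P_s = P_b - 53 = 44.
PS = (1/2)(Q_t)(P_s - 38) = (1/2)(12)(6) = 36.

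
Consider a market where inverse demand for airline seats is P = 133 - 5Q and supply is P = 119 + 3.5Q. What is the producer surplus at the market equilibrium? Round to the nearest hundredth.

Setting demand equal to supply, 14 = 8.5Q, so Q* = 1.6471 and P* = 124.7647.
Producer surplus is the triangle above supply below P*: (1/2)(1.6471)(124.7647 - 119) = (1/2)(1.6471)(5.7647) = 4.7474.

4.75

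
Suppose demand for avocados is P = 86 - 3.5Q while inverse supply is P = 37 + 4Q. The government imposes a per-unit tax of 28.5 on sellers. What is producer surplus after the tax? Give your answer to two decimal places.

Without the tax, 86 - 3.5Q = 37 + 4Q so Q* = 6.5333 and P* = 63.1333.
With the tax, sellers need 28.5 more per unit: 86 - 3.5Q = 37 + 4Q + 28.5, so Q_t = 2.7333. Buyers pay P_b = 76.4333; sellers receive P_s = P_b - 28.5 = 47.9333.
PS = (1/2)(Q_t)(P_s - 37) = (1/2)(2.7333)(10.9333) = 14.9422.

14.94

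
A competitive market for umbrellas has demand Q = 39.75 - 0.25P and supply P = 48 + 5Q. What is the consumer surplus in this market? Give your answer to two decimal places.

Rewriting demand in inverse form: P = 159 - 4Q.
Equilibrium: 159 - 4Q = 48 + 5Q, so Q* = 12.3333 and P* = 109.6667.
CS is the area between the demand curve and P* from 0 to Q*: (1/2)(12.3333)(49.3333) = 304.2222.

304.22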